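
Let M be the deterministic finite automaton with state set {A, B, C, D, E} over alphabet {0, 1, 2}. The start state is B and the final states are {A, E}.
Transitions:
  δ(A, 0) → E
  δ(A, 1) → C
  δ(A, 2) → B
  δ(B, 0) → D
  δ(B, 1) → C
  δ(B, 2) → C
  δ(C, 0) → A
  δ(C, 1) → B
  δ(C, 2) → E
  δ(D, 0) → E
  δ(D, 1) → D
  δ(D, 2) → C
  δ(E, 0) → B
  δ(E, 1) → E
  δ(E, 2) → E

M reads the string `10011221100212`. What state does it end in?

B --1--> C
C --0--> A
A --0--> E
E --1--> E
E --1--> E
E --2--> E
E --2--> E
E --1--> E
E --1--> E
E --0--> B
B --0--> D
D --2--> C
C --1--> B
B --2--> C

C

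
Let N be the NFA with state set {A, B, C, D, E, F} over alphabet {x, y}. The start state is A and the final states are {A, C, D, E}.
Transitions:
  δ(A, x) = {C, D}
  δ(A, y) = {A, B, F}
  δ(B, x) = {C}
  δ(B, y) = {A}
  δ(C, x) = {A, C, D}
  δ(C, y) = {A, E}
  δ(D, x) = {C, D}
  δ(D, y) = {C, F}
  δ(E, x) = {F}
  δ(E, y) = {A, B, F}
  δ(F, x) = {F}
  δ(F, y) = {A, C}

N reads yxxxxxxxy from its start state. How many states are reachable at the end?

Start: {A}
read y: {A, B, F}
read x: {C, D, F}
read x: {A, C, D, F}
read x: {A, C, D, F}
read x: {A, C, D, F}
read x: {A, C, D, F}
read x: {A, C, D, F}
read x: {A, C, D, F}
read y: {A, B, C, E, F}
Final reachable set {A, B, C, E, F} has 5 states.

5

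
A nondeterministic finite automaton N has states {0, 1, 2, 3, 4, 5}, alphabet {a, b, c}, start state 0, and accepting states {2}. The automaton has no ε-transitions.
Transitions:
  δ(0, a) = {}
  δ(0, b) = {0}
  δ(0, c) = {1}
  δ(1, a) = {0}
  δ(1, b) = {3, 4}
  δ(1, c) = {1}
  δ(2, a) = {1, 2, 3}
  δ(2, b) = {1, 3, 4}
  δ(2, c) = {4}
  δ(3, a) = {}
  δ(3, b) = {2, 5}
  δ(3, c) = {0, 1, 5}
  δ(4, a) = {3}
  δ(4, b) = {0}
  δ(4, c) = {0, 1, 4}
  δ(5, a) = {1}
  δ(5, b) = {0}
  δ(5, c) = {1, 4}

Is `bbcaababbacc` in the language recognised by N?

rejected

Start: {0}
read b: {0}
read b: {0}
read c: {1}
read a: {0}
read a: {}
The reachable set is empty and stays empty for the remaining 7 symbols.
Reachable ∩ accepting = {} — empty.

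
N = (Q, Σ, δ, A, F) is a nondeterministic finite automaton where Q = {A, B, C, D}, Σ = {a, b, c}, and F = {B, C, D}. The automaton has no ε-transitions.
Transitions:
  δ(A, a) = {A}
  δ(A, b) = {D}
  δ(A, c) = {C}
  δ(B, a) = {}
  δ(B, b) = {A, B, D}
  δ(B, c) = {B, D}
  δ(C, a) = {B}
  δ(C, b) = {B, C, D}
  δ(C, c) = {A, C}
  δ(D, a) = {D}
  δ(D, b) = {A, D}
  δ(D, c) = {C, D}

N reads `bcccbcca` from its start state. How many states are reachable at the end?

Start: {A}
read b: {D}
read c: {C, D}
read c: {A, C, D}
read c: {A, C, D}
read b: {A, B, C, D}
read c: {A, B, C, D}
read c: {A, B, C, D}
read a: {A, B, D}
Final reachable set {A, B, D} has 3 states.

3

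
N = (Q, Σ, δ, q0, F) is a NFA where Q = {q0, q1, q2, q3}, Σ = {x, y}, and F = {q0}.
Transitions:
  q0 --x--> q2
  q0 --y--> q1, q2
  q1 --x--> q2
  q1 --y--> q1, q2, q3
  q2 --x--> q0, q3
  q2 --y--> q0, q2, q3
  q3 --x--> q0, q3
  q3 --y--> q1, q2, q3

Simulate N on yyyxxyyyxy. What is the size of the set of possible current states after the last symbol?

Start: {q0}
read y: {q1, q2}
read y: {q0, q1, q2, q3}
read y: {q0, q1, q2, q3}
read x: {q0, q2, q3}
read x: {q0, q2, q3}
read y: {q0, q1, q2, q3}
read y: {q0, q1, q2, q3}
read y: {q0, q1, q2, q3}
read x: {q0, q2, q3}
read y: {q0, q1, q2, q3}
Final reachable set {q0, q1, q2, q3} has 4 states.

4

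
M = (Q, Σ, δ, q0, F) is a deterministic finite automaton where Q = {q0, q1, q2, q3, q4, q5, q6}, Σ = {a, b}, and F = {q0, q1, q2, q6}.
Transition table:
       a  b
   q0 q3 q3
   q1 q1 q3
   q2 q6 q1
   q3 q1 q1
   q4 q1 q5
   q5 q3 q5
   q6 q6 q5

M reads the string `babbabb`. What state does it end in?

q0 --b--> q3
q3 --a--> q1
q1 --b--> q3
q3 --b--> q1
q1 --a--> q1
q1 --b--> q3
q3 --b--> q1

q1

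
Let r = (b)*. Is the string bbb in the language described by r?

yes

Split into 3 pieces b · b · b; each matches b.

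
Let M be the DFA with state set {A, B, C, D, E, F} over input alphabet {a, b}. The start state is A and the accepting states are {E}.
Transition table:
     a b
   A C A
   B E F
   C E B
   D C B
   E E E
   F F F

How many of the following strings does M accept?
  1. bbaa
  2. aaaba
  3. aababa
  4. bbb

bbaa: accepted
aaaba: accepted
aababa: accepted
bbb: rejected

3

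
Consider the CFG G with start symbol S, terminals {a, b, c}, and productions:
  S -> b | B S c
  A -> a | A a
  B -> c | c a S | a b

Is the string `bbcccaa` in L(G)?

no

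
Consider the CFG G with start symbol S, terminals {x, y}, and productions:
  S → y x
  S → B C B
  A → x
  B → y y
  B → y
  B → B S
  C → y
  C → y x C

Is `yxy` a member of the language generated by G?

no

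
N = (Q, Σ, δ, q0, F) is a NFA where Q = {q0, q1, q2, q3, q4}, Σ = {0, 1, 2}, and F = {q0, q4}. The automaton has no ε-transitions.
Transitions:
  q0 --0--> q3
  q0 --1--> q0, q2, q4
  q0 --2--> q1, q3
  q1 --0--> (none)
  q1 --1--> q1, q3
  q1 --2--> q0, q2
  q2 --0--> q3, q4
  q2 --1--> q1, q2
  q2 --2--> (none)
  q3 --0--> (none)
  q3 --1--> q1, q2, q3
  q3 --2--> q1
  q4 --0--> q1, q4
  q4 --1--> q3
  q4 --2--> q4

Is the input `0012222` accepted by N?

rejected

Start: {q0}
read 0: {q3}
read 0: {}
The reachable set is empty and stays empty for the remaining 5 symbols.
Reachable ∩ accepting = {} — empty.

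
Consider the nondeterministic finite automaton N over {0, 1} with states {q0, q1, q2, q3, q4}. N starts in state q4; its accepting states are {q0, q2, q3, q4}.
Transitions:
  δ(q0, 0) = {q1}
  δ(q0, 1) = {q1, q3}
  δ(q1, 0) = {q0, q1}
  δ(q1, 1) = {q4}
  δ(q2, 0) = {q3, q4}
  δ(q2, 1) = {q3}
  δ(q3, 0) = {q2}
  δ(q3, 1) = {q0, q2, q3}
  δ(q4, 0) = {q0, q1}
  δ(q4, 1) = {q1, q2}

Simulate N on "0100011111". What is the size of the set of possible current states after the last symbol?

5

Start: {q4}
read 0: {q0, q1}
read 1: {q1, q3, q4}
read 0: {q0, q1, q2}
read 0: {q0, q1, q3, q4}
read 0: {q0, q1, q2}
read 1: {q1, q3, q4}
read 1: {q0, q1, q2, q3, q4}
read 1: {q0, q1, q2, q3, q4}
read 1: {q0, q1, q2, q3, q4}
read 1: {q0, q1, q2, q3, q4}
Final reachable set {q0, q1, q2, q3, q4} has 5 states.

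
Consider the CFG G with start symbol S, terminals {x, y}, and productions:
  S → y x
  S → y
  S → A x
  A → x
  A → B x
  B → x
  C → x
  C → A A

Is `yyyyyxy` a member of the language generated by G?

no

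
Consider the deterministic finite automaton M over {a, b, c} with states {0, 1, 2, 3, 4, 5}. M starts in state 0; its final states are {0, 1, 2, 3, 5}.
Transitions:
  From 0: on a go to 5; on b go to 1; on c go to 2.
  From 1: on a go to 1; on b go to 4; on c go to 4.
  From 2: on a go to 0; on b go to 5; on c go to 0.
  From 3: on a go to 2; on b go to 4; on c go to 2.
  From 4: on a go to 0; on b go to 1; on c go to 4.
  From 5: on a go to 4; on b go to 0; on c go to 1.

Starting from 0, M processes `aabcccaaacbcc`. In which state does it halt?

0 --a--> 5
5 --a--> 4
4 --b--> 1
1 --c--> 4
4 --c--> 4
4 --c--> 4
4 --a--> 0
0 --a--> 5
5 --a--> 4
4 --c--> 4
4 --b--> 1
1 --c--> 4
4 --c--> 4

4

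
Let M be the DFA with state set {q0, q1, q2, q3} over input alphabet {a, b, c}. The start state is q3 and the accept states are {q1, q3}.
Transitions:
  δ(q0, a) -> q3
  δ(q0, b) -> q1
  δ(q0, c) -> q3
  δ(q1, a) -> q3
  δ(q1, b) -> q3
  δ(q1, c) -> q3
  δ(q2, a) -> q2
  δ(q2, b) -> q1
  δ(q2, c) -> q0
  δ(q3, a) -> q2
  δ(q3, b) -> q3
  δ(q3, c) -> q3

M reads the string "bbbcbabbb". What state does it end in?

q3

q3 --b--> q3
q3 --b--> q3
q3 --b--> q3
q3 --c--> q3
q3 --b--> q3
q3 --a--> q2
q2 --b--> q1
q1 --b--> q3
q3 --b--> q3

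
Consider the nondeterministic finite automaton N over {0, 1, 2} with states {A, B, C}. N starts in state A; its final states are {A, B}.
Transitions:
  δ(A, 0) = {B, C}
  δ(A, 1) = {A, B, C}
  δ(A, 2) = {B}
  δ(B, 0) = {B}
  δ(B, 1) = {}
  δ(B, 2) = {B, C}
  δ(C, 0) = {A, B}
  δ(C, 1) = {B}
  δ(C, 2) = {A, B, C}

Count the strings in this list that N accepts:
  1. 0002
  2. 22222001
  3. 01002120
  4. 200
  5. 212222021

4

0002: accepted
22222001: accepted
01002120: accepted
200: accepted
212222021: rejected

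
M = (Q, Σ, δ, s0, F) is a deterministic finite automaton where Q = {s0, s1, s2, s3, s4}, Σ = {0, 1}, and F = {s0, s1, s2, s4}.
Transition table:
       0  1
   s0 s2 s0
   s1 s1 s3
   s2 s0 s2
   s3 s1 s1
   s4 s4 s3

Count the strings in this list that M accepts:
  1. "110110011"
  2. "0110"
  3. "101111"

"110110011": accepted
"0110": accepted
"101111": accepted

3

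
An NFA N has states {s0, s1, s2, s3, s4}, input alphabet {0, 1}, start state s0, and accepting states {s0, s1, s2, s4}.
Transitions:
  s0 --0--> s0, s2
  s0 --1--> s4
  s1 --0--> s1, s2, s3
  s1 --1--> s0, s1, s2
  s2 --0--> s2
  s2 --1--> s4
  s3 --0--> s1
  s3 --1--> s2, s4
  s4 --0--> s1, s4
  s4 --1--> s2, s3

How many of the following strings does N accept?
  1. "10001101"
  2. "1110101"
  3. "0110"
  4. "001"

"10001101": accepted
"1110101": accepted
"0110": accepted
"001": accepted

4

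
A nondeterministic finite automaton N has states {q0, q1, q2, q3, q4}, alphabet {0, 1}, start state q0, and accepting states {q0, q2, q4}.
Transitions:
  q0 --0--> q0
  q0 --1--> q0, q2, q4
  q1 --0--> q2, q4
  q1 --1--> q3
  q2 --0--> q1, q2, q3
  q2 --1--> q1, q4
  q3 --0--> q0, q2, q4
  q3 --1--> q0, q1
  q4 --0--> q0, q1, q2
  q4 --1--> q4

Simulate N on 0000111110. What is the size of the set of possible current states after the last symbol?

5

Start: {q0}
read 0: {q0}
read 0: {q0}
read 0: {q0}
read 0: {q0}
read 1: {q0, q2, q4}
read 1: {q0, q1, q2, q4}
read 1: {q0, q1, q2, q3, q4}
read 1: {q0, q1, q2, q3, q4}
read 1: {q0, q1, q2, q3, q4}
read 0: {q0, q1, q2, q3, q4}
Final reachable set {q0, q1, q2, q3, q4} has 5 states.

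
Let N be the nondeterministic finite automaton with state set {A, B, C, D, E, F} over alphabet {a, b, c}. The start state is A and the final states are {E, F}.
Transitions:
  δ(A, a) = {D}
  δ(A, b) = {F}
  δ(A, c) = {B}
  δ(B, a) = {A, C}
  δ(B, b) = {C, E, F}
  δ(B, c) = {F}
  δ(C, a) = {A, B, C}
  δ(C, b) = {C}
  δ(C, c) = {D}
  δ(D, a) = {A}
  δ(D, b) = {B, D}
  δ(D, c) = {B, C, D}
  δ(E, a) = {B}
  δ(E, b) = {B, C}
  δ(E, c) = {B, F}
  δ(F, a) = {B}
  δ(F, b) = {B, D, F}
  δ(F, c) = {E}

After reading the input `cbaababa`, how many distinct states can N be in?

3

Start: {A}
read c: {B}
read b: {C, E, F}
read a: {A, B, C}
read a: {A, B, C, D}
read b: {B, C, D, E, F}
read a: {A, B, C}
read b: {C, E, F}
read a: {A, B, C}
Final reachable set {A, B, C} has 3 states.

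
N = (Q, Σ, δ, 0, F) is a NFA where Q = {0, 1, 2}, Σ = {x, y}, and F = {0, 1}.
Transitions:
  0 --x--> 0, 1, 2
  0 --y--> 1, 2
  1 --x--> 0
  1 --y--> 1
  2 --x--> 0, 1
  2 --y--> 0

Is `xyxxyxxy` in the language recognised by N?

Start: {0}
read x: {0, 1, 2}
read y: {0, 1, 2}
read x: {0, 1, 2}
read x: {0, 1, 2}
read y: {0, 1, 2}
read x: {0, 1, 2}
read x: {0, 1, 2}
read y: {0, 1, 2}
Reachable ∩ accepting = {0, 1} — nonempty.

accepted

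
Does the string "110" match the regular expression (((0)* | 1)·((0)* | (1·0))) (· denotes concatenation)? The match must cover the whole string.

yes

Split as 1·10: ((0)*|1) matches 1 and ((0)*|(1·0)) matches 10.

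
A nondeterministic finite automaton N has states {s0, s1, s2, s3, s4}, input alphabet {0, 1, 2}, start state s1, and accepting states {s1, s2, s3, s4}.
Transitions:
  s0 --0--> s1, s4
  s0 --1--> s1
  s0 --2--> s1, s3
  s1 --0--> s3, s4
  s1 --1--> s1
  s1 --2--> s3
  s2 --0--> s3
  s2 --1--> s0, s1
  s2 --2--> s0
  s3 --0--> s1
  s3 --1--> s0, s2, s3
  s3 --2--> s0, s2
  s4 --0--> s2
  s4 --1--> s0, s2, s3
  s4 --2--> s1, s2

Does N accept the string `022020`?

accepted

Start: {s1}
read 0: {s3, s4}
read 2: {s0, s1, s2}
read 2: {s0, s1, s3}
read 0: {s1, s3, s4}
read 2: {s0, s1, s2, s3}
read 0: {s1, s3, s4}
Reachable ∩ accepting = {s1, s3, s4} — nonempty.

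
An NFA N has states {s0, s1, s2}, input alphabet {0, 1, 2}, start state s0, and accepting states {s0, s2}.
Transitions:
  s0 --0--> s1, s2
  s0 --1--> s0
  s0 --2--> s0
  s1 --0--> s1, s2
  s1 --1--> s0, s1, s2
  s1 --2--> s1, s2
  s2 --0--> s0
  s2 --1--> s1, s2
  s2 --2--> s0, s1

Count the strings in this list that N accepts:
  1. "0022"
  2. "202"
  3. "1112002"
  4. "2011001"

4

"0022": accepted
"202": accepted
"1112002": accepted
"2011001": accepted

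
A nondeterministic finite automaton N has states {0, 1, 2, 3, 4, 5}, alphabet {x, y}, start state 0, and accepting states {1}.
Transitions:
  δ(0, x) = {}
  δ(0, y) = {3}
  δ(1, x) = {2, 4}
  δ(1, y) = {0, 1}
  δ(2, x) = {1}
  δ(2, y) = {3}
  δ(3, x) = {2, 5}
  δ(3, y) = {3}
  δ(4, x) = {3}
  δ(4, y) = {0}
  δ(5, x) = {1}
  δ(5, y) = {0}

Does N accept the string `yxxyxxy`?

accepted

Start: {0}
read y: {3}
read x: {2, 5}
read x: {1}
read y: {0, 1}
read x: {2, 4}
read x: {1, 3}
read y: {0, 1, 3}
Reachable ∩ accepting = {1} — nonempty.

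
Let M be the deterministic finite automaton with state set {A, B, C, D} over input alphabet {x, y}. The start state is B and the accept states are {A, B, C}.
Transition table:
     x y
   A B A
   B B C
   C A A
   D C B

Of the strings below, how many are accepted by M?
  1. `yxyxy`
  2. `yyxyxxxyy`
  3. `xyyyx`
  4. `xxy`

`yxyxy`: accepted
`yyxyxxxyy`: accepted
`xyyyx`: accepted
`xxy`: accepted

4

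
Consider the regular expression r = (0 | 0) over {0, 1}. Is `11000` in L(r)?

no

Neither 0 nor 0 matches 11000.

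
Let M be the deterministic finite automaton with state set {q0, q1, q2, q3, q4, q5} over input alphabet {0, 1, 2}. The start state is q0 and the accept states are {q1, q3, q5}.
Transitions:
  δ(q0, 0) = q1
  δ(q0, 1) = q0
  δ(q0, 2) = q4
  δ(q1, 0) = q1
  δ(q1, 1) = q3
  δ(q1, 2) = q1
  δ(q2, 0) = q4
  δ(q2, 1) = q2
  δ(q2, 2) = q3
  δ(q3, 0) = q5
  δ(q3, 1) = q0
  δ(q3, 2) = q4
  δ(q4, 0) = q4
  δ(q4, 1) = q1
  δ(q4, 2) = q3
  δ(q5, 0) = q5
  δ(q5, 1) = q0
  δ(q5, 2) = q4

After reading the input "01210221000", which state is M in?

q0 --0--> q1
q1 --1--> q3
q3 --2--> q4
q4 --1--> q1
q1 --0--> q1
q1 --2--> q1
q1 --2--> q1
q1 --1--> q3
q3 --0--> q5
q5 --0--> q5
q5 --0--> q5

q5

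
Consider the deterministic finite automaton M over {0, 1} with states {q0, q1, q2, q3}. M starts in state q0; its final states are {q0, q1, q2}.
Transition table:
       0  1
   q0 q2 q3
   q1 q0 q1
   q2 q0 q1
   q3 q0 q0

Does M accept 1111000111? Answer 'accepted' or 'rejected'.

q0 --1--> q3
q3 --1--> q0
q0 --1--> q3
q3 --1--> q0
q0 --0--> q2
q2 --0--> q0
q0 --0--> q2
q2 --1--> q1
q1 --1--> q1
q1 --1--> q1
End in state q1, which is an accepting state.

accepted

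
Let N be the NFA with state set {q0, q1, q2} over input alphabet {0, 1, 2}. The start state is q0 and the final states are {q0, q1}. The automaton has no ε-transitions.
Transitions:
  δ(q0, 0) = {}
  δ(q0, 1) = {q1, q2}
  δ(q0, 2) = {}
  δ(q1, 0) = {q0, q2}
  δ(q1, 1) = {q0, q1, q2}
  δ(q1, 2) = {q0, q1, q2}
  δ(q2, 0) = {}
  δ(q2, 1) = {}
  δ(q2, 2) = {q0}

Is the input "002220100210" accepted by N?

rejected

Start: {q0}
read 0: {}
The reachable set is empty and stays empty for the remaining 11 symbols.
Reachable ∩ accepting = {} — empty.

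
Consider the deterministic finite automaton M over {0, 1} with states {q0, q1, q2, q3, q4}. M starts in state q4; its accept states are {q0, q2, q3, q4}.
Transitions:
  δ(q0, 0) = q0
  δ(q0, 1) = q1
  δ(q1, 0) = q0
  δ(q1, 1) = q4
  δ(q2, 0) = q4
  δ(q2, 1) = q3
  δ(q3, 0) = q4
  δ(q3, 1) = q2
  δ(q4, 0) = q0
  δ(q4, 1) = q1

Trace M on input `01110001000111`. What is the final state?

q1

q4 --0--> q0
q0 --1--> q1
q1 --1--> q4
q4 --1--> q1
q1 --0--> q0
q0 --0--> q0
q0 --0--> q0
q0 --1--> q1
q1 --0--> q0
q0 --0--> q0
q0 --0--> q0
q0 --1--> q1
q1 --1--> q4
q4 --1--> q1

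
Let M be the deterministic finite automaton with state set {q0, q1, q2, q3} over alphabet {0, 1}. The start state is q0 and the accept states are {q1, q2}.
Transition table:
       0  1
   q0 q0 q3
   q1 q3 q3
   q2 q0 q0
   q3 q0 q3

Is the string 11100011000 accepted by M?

q0 --1--> q3
q3 --1--> q3
q3 --1--> q3
q3 --0--> q0
q0 --0--> q0
q0 --0--> q0
q0 --1--> q3
q3 --1--> q3
q3 --0--> q0
q0 --0--> q0
q0 --0--> q0
End in state q0, which is not an accepting state.

rejected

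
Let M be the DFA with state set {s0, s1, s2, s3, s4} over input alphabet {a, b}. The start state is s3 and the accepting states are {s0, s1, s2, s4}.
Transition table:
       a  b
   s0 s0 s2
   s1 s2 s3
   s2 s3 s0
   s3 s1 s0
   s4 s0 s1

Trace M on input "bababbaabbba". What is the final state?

s3

s3 --b--> s0
s0 --a--> s0
s0 --b--> s2
s2 --a--> s3
s3 --b--> s0
s0 --b--> s2
s2 --a--> s3
s3 --a--> s1
s1 --b--> s3
s3 --b--> s0
s0 --b--> s2
s2 --a--> s3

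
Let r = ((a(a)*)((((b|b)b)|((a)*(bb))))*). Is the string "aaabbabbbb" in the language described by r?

Split as a·aabbabbbb: (a(a)*) matches a and ((((b|b)b)|((a)*(bb))))* matches aabbabbbb.

yes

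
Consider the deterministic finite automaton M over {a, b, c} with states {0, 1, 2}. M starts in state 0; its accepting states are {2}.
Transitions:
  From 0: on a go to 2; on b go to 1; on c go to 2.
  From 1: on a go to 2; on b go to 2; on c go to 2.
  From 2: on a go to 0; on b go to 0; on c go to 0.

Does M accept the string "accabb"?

accepted

0 --a--> 2
2 --c--> 0
0 --c--> 2
2 --a--> 0
0 --b--> 1
1 --b--> 2
End in state 2, which is an accepting state.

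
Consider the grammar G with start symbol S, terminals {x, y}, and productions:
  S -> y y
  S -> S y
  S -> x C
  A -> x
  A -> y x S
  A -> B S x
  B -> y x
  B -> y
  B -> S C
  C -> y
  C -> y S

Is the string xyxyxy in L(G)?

yes

S ⇒ xC ⇒ xyS ⇒ xyxC ⇒ xyxyS ⇒ xyxyxC ⇒ xyxyxy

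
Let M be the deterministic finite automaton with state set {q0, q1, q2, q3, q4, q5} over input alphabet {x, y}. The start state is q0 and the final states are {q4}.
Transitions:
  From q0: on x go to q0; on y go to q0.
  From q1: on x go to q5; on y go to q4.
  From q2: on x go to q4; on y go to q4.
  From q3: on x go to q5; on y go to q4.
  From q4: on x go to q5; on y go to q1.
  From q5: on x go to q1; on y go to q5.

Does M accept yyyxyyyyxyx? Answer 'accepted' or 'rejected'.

q0 --y--> q0
q0 --y--> q0
q0 --y--> q0
q0 --x--> q0
q0 --y--> q0
q0 --y--> q0
q0 --y--> q0
q0 --y--> q0
q0 --x--> q0
q0 --y--> q0
q0 --x--> q0
End in state q0, which is not an accepting state.

rejected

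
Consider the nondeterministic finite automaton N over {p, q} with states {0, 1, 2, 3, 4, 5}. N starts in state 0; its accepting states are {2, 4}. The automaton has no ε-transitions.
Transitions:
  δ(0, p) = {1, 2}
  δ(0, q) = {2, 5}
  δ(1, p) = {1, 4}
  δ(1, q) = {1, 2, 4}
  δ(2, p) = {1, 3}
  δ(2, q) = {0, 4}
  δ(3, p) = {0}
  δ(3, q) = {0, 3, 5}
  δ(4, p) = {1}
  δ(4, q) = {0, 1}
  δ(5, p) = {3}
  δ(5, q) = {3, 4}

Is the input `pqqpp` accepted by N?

accepted

Start: {0}
read p: {1, 2}
read q: {0, 1, 2, 4}
read q: {0, 1, 2, 4, 5}
read p: {1, 2, 3, 4}
read p: {0, 1, 3, 4}
Reachable ∩ accepting = {4} — nonempty.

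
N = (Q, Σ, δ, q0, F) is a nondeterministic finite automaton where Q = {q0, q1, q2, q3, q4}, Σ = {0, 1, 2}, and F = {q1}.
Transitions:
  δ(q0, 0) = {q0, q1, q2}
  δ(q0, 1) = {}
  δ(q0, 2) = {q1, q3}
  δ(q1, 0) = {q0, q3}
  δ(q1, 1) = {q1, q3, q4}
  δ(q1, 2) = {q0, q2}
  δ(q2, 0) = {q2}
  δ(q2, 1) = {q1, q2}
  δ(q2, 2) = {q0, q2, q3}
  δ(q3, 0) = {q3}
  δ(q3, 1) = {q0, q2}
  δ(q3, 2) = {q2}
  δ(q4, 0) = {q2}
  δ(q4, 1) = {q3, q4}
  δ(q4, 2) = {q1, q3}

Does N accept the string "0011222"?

accepted

Start: {q0}
read 0: {q0, q1, q2}
read 0: {q0, q1, q2, q3}
read 1: {q0, q1, q2, q3, q4}
read 1: {q0, q1, q2, q3, q4}
read 2: {q0, q1, q2, q3}
read 2: {q0, q1, q2, q3}
read 2: {q0, q1, q2, q3}
Reachable ∩ accepting = {q1} — nonempty.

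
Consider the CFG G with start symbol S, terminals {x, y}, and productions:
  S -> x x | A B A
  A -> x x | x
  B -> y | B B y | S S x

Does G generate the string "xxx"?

no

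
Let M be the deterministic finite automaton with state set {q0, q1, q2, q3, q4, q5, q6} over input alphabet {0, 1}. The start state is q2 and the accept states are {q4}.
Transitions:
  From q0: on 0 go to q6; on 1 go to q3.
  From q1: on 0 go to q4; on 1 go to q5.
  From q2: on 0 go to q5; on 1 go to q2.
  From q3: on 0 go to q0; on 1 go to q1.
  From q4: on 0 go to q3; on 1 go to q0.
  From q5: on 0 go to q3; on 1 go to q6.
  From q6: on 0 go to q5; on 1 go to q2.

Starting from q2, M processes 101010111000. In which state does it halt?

q2 --1--> q2
q2 --0--> q5
q5 --1--> q6
q6 --0--> q5
q5 --1--> q6
q6 --0--> q5
q5 --1--> q6
q6 --1--> q2
q2 --1--> q2
q2 --0--> q5
q5 --0--> q3
q3 --0--> q0

q0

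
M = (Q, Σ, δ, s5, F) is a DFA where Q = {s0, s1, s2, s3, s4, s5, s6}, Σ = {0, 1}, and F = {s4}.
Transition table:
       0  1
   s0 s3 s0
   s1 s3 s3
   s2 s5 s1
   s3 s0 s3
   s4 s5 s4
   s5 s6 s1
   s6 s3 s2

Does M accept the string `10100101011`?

s5 --1--> s1
s1 --0--> s3
s3 --1--> s3
s3 --0--> s0
s0 --0--> s3
s3 --1--> s3
s3 --0--> s0
s0 --1--> s0
s0 --0--> s3
s3 --1--> s3
s3 --1--> s3
End in state s3, which is not an accepting state.

rejected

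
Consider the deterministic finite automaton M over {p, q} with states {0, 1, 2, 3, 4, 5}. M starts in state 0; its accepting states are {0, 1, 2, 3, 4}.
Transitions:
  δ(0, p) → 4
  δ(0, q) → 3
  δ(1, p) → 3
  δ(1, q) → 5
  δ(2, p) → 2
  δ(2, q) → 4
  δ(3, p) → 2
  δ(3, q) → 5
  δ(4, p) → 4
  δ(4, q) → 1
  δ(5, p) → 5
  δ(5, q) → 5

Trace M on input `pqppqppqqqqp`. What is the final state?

5

0 --p--> 4
4 --q--> 1
1 --p--> 3
3 --p--> 2
2 --q--> 4
4 --p--> 4
4 --p--> 4
4 --q--> 1
1 --q--> 5
5 --q--> 5
5 --q--> 5
5 --p--> 5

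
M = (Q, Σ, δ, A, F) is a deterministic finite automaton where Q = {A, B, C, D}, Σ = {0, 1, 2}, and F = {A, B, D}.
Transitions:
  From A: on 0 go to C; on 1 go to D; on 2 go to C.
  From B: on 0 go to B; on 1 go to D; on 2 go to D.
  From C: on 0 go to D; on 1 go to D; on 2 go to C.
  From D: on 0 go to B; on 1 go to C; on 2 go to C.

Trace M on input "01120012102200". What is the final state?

A --0--> C
C --1--> D
D --1--> C
C --2--> C
C --0--> D
D --0--> B
B --1--> D
D --2--> C
C --1--> D
D --0--> B
B --2--> D
D --2--> C
C --0--> D
D --0--> B

B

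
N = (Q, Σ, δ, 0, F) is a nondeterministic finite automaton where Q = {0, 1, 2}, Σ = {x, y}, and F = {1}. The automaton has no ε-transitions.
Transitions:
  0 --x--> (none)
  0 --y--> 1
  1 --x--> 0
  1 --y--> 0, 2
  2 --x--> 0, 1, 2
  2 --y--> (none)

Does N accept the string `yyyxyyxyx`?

accepted

Start: {0}
read y: {1}
read y: {0, 2}
read y: {1}
read x: {0}
read y: {1}
read y: {0, 2}
read x: {0, 1, 2}
read y: {0, 1, 2}
read x: {0, 1, 2}
Reachable ∩ accepting = {1} — nonempty.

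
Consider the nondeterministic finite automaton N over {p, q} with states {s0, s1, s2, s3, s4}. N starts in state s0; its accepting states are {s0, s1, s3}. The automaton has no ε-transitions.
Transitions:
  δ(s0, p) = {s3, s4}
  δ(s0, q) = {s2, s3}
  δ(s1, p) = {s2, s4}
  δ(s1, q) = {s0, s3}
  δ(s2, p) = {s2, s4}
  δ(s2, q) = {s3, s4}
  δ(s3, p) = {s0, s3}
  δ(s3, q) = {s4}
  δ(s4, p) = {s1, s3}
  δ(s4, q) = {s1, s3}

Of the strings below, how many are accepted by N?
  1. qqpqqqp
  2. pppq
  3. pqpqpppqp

3

qqpqqqp: accepted
pppq: accepted
pqpqpppqp: accepted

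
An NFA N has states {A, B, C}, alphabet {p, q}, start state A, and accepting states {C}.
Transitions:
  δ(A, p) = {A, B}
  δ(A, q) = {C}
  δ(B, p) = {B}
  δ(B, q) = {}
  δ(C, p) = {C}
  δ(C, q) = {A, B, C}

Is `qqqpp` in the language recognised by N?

Start: {A}
read q: {C}
read q: {A, B, C}
read q: {A, B, C}
read p: {A, B, C}
read p: {A, B, C}
Reachable ∩ accepting = {C} — nonempty.

accepted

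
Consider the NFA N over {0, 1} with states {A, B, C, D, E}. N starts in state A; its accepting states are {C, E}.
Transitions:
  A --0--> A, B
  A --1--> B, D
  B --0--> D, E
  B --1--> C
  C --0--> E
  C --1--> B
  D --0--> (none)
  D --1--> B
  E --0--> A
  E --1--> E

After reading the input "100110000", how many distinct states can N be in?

4

Start: {A}
read 1: {B, D}
read 0: {D, E}
read 0: {A}
read 1: {B, D}
read 1: {B, C}
read 0: {D, E}
read 0: {A}
read 0: {A, B}
read 0: {A, B, D, E}
Final reachable set {A, B, D, E} has 4 states.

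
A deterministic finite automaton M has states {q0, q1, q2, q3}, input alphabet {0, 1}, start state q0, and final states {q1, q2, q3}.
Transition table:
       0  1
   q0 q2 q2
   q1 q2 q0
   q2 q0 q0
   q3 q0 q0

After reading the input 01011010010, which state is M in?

q2

q0 --0--> q2
q2 --1--> q0
q0 --0--> q2
q2 --1--> q0
q0 --1--> q2
q2 --0--> q0
q0 --1--> q2
q2 --0--> q0
q0 --0--> q2
q2 --1--> q0
q0 --0--> q2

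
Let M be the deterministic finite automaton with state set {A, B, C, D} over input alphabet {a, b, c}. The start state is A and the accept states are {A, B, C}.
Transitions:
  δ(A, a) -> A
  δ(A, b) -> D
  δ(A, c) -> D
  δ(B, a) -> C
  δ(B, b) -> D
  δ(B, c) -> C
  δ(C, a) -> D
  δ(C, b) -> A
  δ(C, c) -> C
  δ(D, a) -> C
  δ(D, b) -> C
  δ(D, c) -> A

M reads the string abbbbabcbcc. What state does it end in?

A --a--> A
A --b--> D
D --b--> C
C --b--> A
A --b--> D
D --a--> C
C --b--> A
A --c--> D
D --b--> C
C --c--> C
C --c--> C

C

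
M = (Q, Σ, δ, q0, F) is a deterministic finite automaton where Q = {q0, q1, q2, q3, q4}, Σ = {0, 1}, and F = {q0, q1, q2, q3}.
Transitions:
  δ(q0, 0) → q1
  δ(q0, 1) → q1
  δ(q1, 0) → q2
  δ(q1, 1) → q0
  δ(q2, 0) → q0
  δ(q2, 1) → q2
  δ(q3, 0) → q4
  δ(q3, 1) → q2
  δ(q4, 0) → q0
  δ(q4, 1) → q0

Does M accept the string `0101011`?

q0 --0--> q1
q1 --1--> q0
q0 --0--> q1
q1 --1--> q0
q0 --0--> q1
q1 --1--> q0
q0 --1--> q1
End in state q1, which is an accepting state.

accepted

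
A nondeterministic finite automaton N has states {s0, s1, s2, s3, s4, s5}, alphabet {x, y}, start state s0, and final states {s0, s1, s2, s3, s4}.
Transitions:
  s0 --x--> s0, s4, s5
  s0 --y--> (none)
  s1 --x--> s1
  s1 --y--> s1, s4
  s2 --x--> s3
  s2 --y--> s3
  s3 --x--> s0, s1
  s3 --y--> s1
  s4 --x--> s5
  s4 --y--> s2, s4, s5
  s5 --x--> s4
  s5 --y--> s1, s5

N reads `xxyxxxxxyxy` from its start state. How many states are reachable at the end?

Start: {s0}
read x: {s0, s4, s5}
read x: {s0, s4, s5}
read y: {s1, s2, s4, s5}
read x: {s1, s3, s4, s5}
read x: {s0, s1, s4, s5}
read x: {s0, s1, s4, s5}
read x: {s0, s1, s4, s5}
read x: {s0, s1, s4, s5}
read y: {s1, s2, s4, s5}
read x: {s1, s3, s4, s5}
read y: {s1, s2, s4, s5}
Final reachable set {s1, s2, s4, s5} has 4 states.

4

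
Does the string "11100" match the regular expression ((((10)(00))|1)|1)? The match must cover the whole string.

Neither (((10)(00))|1) nor 1 matches 11100.

no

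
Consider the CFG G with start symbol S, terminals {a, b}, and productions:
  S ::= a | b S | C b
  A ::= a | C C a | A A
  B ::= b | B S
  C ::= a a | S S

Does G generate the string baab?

S ⇒ bS ⇒ bCb ⇒ baab

yes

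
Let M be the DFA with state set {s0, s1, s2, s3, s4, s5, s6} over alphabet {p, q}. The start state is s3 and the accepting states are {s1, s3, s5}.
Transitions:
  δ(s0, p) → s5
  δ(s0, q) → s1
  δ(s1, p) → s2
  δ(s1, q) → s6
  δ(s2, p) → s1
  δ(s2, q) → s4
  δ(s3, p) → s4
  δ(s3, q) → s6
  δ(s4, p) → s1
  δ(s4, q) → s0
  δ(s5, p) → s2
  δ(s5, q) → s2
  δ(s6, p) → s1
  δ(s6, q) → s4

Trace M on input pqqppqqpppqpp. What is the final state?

s3 --p--> s4
s4 --q--> s0
s0 --q--> s1
s1 --p--> s2
s2 --p--> s1
s1 --q--> s6
s6 --q--> s4
s4 --p--> s1
s1 --p--> s2
s2 --p--> s1
s1 --q--> s6
s6 --p--> s1
s1 --p--> s2

s2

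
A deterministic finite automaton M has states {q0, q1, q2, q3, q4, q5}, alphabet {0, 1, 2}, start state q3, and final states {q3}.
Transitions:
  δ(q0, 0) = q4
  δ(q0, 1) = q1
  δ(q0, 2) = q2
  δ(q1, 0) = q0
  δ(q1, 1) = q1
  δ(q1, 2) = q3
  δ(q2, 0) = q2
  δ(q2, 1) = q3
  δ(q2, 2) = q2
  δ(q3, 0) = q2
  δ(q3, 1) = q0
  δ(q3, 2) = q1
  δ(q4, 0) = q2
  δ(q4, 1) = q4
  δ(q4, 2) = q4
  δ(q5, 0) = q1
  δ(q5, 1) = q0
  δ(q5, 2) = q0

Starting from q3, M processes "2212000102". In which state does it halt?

q2

q3 --2--> q1
q1 --2--> q3
q3 --1--> q0
q0 --2--> q2
q2 --0--> q2
q2 --0--> q2
q2 --0--> q2
q2 --1--> q3
q3 --0--> q2
q2 --2--> q2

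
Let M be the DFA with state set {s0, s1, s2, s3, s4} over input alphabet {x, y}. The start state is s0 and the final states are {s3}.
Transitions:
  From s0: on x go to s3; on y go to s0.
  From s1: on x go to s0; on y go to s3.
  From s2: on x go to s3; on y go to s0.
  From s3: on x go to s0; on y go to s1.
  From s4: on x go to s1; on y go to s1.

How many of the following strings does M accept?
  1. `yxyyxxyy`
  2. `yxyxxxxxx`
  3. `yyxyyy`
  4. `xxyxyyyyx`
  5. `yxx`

2

`yxyyxxyy`: accepted
`yxyxxxxxx`: accepted
`yyxyyy`: rejected
`xxyxyyyyx`: rejected
`yxx`: rejected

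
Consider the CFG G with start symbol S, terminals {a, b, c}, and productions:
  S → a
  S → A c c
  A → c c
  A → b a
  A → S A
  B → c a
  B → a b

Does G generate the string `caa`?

no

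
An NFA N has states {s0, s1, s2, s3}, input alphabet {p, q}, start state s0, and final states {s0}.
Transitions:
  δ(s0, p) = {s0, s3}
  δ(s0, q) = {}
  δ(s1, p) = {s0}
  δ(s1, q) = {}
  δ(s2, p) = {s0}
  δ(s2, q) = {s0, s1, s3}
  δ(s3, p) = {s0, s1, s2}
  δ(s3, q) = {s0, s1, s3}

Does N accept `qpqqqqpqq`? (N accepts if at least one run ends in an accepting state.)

Start: {s0}
read q: {}
The reachable set is empty and stays empty for the remaining 8 symbols.
Reachable ∩ accepting = {} — empty.

rejected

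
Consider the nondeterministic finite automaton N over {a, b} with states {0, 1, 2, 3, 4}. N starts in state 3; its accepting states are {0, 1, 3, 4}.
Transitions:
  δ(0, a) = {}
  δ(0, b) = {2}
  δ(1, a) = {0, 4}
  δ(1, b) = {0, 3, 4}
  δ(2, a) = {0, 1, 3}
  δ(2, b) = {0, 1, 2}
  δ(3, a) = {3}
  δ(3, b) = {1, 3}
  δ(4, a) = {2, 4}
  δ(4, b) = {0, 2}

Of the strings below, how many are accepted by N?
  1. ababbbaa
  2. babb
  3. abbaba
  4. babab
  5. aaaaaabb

ababbbaa: accepted
babb: accepted
abbaba: accepted
babab: accepted
aaaaaabb: accepted

5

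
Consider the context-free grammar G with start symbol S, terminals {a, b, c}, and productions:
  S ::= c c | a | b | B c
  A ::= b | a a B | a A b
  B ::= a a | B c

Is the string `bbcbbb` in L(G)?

no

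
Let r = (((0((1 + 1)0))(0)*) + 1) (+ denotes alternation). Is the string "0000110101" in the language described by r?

Neither ((0((1+1)0))(0)*) nor 1 matches 0000110101.

no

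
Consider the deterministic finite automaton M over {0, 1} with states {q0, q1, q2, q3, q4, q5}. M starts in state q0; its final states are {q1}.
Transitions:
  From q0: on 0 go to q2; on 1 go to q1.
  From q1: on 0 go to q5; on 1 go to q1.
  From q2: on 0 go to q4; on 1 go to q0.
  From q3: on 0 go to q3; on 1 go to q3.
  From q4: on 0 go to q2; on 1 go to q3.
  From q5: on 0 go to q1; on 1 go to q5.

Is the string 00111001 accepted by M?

rejected

q0 --0--> q2
q2 --0--> q4
q4 --1--> q3
q3 --1--> q3
q3 --1--> q3
q3 --0--> q3
q3 --0--> q3
q3 --1--> q3
End in state q3, which is not an accepting state.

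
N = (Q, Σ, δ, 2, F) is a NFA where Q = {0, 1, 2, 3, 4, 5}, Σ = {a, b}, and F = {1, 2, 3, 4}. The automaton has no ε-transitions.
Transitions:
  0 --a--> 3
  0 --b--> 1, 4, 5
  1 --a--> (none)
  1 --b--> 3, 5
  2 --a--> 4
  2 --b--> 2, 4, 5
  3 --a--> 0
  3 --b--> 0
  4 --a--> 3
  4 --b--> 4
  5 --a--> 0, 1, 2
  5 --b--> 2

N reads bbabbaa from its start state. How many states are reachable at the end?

3

Start: {2}
read b: {2, 4, 5}
read b: {2, 4, 5}
read a: {0, 1, 2, 3, 4}
read b: {0, 1, 2, 3, 4, 5}
read b: {0, 1, 2, 3, 4, 5}
read a: {0, 1, 2, 3, 4}
read a: {0, 3, 4}
Final reachable set {0, 3, 4} has 3 states.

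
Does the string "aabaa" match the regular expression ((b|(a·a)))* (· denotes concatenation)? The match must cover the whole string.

Split into 3 pieces aa · b · aa; each matches (b|(a·a)).

yes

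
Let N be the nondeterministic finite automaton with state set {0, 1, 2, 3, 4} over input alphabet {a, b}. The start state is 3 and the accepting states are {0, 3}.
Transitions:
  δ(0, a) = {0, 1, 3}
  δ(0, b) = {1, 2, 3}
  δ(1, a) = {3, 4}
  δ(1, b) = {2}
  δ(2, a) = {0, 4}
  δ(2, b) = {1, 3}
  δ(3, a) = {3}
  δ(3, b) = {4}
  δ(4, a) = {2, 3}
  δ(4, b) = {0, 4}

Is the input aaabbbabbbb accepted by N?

Start: {3}
read a: {3}
read a: {3}
read a: {3}
read b: {4}
read b: {0, 4}
read b: {0, 1, 2, 3, 4}
read a: {0, 1, 2, 3, 4}
read b: {0, 1, 2, 3, 4}
read b: {0, 1, 2, 3, 4}
read b: {0, 1, 2, 3, 4}
read b: {0, 1, 2, 3, 4}
Reachable ∩ accepting = {0, 3} — nonempty.

accepted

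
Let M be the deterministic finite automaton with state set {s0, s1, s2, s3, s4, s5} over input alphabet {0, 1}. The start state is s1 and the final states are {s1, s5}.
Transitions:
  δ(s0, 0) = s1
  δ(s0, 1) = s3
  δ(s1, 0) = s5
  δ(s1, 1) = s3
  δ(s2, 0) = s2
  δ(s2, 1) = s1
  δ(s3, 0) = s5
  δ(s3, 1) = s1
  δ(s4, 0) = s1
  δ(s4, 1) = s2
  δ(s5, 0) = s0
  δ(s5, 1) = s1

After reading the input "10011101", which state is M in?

s1

s1 --1--> s3
s3 --0--> s5
s5 --0--> s0
s0 --1--> s3
s3 --1--> s1
s1 --1--> s3
s3 --0--> s5
s5 --1--> s1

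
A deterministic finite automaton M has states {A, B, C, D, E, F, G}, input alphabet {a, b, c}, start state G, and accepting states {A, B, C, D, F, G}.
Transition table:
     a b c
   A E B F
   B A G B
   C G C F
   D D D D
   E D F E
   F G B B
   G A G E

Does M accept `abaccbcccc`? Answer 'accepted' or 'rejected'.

G --a--> A
A --b--> B
B --a--> A
A --c--> F
F --c--> B
B --b--> G
G --c--> E
E --c--> E
E --c--> E
E --c--> E
End in state E, which is not an accepting state.

rejected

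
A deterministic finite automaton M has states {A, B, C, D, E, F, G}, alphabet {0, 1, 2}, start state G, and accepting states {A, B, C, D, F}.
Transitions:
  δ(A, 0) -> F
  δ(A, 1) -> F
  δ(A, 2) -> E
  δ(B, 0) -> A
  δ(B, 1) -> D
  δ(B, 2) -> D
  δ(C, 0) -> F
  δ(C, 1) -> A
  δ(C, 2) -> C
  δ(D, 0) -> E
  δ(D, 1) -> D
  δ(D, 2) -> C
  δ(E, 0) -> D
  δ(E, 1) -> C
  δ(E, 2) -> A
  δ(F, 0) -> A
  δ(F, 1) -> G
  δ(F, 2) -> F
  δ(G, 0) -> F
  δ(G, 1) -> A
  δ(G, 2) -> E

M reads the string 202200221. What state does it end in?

F

G --2--> E
E --0--> D
D --2--> C
C --2--> C
C --0--> F
F --0--> A
A --2--> E
E --2--> A
A --1--> F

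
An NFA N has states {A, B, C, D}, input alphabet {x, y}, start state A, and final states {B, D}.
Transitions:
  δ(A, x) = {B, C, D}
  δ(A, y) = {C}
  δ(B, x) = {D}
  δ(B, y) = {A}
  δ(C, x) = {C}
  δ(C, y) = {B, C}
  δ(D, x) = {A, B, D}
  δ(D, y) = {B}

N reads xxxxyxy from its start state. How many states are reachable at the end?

Start: {A}
read x: {B, C, D}
read x: {A, B, C, D}
read x: {A, B, C, D}
read x: {A, B, C, D}
read y: {A, B, C}
read x: {B, C, D}
read y: {A, B, C}
Final reachable set {A, B, C} has 3 states.

3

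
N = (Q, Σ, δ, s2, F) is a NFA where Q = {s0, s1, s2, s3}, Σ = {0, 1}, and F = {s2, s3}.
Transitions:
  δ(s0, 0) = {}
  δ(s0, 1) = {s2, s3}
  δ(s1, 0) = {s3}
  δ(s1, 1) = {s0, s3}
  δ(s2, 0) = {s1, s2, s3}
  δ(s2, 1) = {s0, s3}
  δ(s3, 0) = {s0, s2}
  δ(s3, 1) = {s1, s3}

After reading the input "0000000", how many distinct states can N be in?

4

Start: {s2}
read 0: {s1, s2, s3}
read 0: {s0, s1, s2, s3}
read 0: {s0, s1, s2, s3}
read 0: {s0, s1, s2, s3}
read 0: {s0, s1, s2, s3}
read 0: {s0, s1, s2, s3}
read 0: {s0, s1, s2, s3}
Final reachable set {s0, s1, s2, s3} has 4 states.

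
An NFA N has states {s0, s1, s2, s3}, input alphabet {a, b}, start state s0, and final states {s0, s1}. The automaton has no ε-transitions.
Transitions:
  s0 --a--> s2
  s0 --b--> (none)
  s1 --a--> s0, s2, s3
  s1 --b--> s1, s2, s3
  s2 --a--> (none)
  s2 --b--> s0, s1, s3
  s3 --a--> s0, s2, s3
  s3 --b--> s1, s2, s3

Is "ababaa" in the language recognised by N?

accepted

Start: {s0}
read a: {s2}
read b: {s0, s1, s3}
read a: {s0, s2, s3}
read b: {s0, s1, s2, s3}
read a: {s0, s2, s3}
read a: {s0, s2, s3}
Reachable ∩ accepting = {s0} — nonempty.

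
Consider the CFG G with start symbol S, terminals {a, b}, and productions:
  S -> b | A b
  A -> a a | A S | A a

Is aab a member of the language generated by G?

yes

S ⇒ Ab ⇒ aab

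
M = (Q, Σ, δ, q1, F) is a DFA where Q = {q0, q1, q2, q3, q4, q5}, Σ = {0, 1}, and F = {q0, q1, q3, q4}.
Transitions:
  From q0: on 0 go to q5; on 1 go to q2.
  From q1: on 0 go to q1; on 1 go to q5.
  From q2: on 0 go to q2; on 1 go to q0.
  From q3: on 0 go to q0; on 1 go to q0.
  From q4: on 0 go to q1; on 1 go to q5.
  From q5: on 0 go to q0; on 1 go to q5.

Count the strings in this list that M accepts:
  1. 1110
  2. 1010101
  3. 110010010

1110: accepted
1010101: rejected
110010010: accepted

2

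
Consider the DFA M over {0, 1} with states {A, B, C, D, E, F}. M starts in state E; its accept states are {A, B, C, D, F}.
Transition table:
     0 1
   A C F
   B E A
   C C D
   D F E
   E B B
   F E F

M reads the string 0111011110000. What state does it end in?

E --0--> B
B --1--> A
A --1--> F
F --1--> F
F --0--> E
E --1--> B
B --1--> A
A --1--> F
F --1--> F
F --0--> E
E --0--> B
B --0--> E
E --0--> B

B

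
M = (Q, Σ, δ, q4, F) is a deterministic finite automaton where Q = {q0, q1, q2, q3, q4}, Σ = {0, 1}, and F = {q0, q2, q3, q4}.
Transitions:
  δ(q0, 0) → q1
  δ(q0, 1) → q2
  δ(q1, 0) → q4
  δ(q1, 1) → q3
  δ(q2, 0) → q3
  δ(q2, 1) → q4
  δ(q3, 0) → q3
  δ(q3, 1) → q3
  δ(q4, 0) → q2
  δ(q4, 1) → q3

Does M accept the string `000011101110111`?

q4 --0--> q2
q2 --0--> q3
q3 --0--> q3
q3 --0--> q3
q3 --1--> q3
q3 --1--> q3
q3 --1--> q3
q3 --0--> q3
q3 --1--> q3
q3 --1--> q3
q3 --1--> q3
q3 --0--> q3
q3 --1--> q3
q3 --1--> q3
q3 --1--> q3
End in state q3, which is an accepting state.

accepted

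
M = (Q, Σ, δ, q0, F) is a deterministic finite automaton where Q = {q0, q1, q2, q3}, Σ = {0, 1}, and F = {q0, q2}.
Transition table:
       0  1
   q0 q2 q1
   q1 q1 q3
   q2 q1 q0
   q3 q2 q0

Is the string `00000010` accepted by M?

q0 --0--> q2
q2 --0--> q1
q1 --0--> q1
q1 --0--> q1
q1 --0--> q1
q1 --0--> q1
q1 --1--> q3
q3 --0--> q2
End in state q2, which is an accepting state.

accepted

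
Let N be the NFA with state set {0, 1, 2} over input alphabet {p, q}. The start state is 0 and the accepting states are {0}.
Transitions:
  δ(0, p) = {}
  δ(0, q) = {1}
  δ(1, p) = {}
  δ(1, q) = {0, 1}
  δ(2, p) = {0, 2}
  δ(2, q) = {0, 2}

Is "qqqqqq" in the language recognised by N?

accepted

Start: {0}
read q: {1}
read q: {0, 1}
read q: {0, 1}
read q: {0, 1}
read q: {0, 1}
read q: {0, 1}
Reachable ∩ accepting = {0} — nonempty.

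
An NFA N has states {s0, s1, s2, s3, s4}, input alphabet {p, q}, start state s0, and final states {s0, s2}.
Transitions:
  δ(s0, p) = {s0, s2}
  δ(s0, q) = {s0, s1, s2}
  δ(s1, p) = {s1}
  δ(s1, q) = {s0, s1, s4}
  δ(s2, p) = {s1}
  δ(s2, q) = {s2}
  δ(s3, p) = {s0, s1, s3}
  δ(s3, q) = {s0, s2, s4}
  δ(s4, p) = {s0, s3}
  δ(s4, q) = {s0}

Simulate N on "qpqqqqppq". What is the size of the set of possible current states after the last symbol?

4

Start: {s0}
read q: {s0, s1, s2}
read p: {s0, s1, s2}
read q: {s0, s1, s2, s4}
read q: {s0, s1, s2, s4}
read q: {s0, s1, s2, s4}
read q: {s0, s1, s2, s4}
read p: {s0, s1, s2, s3}
read p: {s0, s1, s2, s3}
read q: {s0, s1, s2, s4}
Final reachable set {s0, s1, s2, s4} has 4 states.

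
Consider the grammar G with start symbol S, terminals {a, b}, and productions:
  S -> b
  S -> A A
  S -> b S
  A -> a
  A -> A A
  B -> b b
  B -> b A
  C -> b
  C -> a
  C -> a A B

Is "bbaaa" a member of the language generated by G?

yes

S ⇒ bS ⇒ bbS ⇒ bbAA ⇒ bbAAA ⇒ bbaAA ⇒ bbaaA ⇒ bbaaa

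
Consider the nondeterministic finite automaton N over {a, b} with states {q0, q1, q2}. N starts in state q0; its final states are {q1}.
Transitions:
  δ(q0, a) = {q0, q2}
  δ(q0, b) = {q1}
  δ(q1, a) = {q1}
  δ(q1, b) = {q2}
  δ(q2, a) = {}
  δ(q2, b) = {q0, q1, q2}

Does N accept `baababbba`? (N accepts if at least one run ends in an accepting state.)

Start: {q0}
read b: {q1}
read a: {q1}
read a: {q1}
read b: {q2}
read a: {}
The reachable set is empty and stays empty for the remaining 4 symbols.
Reachable ∩ accepting = {} — empty.

rejected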